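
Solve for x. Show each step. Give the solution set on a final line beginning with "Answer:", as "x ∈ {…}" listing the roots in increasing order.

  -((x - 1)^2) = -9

Step 1. [-((x - 1)^2) = -9] flip signs both sides, so neg: (x - 1)^2 = 9.
Step 2. [(x - 1)^2 = 9] 9 ≥ 0, LHS is (·)² — take ±√ ⇒ sqrt: x - 1 = 3 or -3.
Step 3. [x - 1 = 3 or -3] add 1: x sits inside (… - 1) ⇒ sub: x = 4 or -2.

Answer: x ∈ {-2, 4}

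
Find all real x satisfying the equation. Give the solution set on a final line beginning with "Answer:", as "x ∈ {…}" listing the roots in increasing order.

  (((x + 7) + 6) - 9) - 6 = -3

Step 1. [(((x + 7) + 6) - 9) - 6 = -3] peel the -6: add 6 from each side ⇒ sub: ((x + 7) + 6) - 9 = 3.
Step 2. [((x + 7) + 6) - 9 = 3] add 9: x sits inside (… - 9) ⇒ sub: (x + 7) + 6 = 12.
Step 3. [(x + 7) + 6 = 12] +6 is outermost — subtract 6 both sides ⇒ sub: x + 7 = 6.
Step 4. [x + 7 = 6] peel the +7: subtract 7 from each side. So sub: x = -1.

Answer: x ∈ {-1}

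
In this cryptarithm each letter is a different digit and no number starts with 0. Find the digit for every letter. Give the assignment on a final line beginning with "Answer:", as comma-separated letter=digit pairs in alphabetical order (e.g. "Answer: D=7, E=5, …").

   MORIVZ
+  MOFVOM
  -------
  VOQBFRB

Step 1. [col 1: Z + M ≡ B (mod 10)] column 1 (Z + M ≡ B (mod 10), carry-in 0) doesn't pin Z yet; pick Z=7 and continue, so Z=7.
Step 2. [V] V is the leading digit of a 7-digit sum of two 6-digit numbers; the final carry is exactly 1, so V=1.
Step 3. [col 1: Z + M ≡ B (mod 10)] B=3 is one option consistent with column 1 (Z + M ≡ B (mod 10), carry-in 0) — take it ⇒ B=3.
Step 4. [col 1: Z + M ≡ B (mod 10)] in column 1 we have Z+M≡B with carry-in 0; given Z=7, B=3 and digits 1,3,7 already taken and all letters distinct, that pins M to 6, so M=6.
Step 5. [col 2: V + O ≡ R (mod 10)] no forcing yet in column 2 (carry-in 1); R=4 is free and consistent — try it. So R=4.
Step 6. [col 2: V + O ≡ R (mod 10)] from column 2 (V=1, R=4, carry-in 1, digits 1,3,4,6,7 already taken and all letters distinct): O must equal 2, so O=2.
Step 7. [col 3: I + V ≡ F (mod 10)] F=9 is one option consistent with column 3 (I + V ≡ F (mod 10), carry-in 0) — take it, so F=9.
Step 8. [col 3: I + V ≡ F (mod 10)] from column 3 (V=1, F=9, carry-in 0, digits 1,2,3,4,6,7,9 already taken and all letters distinct): I must equal 8. So I=8.
Step 9. [col 5: O + O ≡ Q (mod 10)] column 5: given O=2, carry-in 1, and digits 1,2,3,4,6,7,8,9 already taken and all letters distinct, O+O≡Q (mod 10) forces Q=5. So Q=5.

Answer: B=3, F=9, I=8, M=6, O=2, Q=5, R=4, V=1, Z=7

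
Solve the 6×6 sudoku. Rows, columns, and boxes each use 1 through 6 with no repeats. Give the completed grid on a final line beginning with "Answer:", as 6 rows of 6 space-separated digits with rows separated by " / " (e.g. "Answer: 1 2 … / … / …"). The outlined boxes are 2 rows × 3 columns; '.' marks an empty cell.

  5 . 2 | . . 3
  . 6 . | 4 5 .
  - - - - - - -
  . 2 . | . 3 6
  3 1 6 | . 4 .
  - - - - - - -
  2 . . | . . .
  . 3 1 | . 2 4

Step 1. [r6c4∈{5,6}] r6c4 is the only open cell in row 6 admitting 5 ⇒ r6c4=5.
Step 2. [r5c6∈{1}] r5c6's peers cover all but 1 ⇒ r5c6=1.
Step 3. [r1c5∈{1,6}] in col 5, 1 fits only at r1c5 ⇒ r1c5=1.
Step 4. [r5c2∈{4,5}] 5 has one home in col 2: r5c2, so r5c2=5.
Step 5. [r2c6∈{2}] r2c6 has the single candidate 2, so r2c6=2.
Step 6. [r3c3∈{4,5}] r3c3 is the only open cell in row 3 admitting 5, so r3c3=5.
Step 7. [r1c4∈{6}] r1c4's peers cover all but 6. So r1c4=6.
Step 8. [r1c2∈{4}] r1c2's peers cover all but 4. So r1c2=4.
Step 9. [r5c3∈{4}] nothing but 4 survives at r5c3, so r5c3=4.
Step 10. [r2c1∈{1}] only 1 remains possible at r2c1 ⇒ r2c1=1.
Step 11. [r5c5∈{6}] r5c5 has the single candidate 6, so r5c5=6.
Step 12. [r4c6∈{5}] nothing but 5 survives at r4c6, so r4c6=5.
Step 13. [r3c4∈{1}] only 1 remains possible at r3c4. So r3c4=1.
Step 14. [r2c3∈{3}] only 3 remains possible at r2c3 ⇒ r2c3=3.
Step 15. [r3c1∈{4}] nothing but 4 survives at r3c1 ⇒ r3c1=4.
Step 16. [r4c4∈{2}] nothing but 2 survives at r4c4, so r4c4=2.
Step 17. [r6c1∈{6}] r6c1 is down to just 6. So r6c1=6.
Step 18. [r5c4∈{3}] r5c4 has the single candidate 3. So r5c4=3.

Answer: 5 4 2 6 1 3 / 1 6 3 4 5 2 / 4 2 5 1 3 6 / 3 1 6 2 4 5 / 2 5 4 3 6 1 / 6 3 1 5 2 4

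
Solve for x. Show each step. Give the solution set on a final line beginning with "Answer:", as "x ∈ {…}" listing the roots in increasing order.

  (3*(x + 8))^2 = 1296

Step 1. [(3*(x + 8))^2 = 1296] 1296 ≥ 0, LHS is (·)² — take ±√ ⇒ sqrt: 3*(x + 8) = 36 or -36.
Step 2. [3*(x + 8) = 36 or -36] 3 out front; divide by 3. So div: x + 8 = 12 or -12.
Step 3. [x + 8 = 12 or -12] +8 is outermost — subtract 8 both sides ⇒ sub: x = 4 or -20.

Answer: x ∈ {-20, 4}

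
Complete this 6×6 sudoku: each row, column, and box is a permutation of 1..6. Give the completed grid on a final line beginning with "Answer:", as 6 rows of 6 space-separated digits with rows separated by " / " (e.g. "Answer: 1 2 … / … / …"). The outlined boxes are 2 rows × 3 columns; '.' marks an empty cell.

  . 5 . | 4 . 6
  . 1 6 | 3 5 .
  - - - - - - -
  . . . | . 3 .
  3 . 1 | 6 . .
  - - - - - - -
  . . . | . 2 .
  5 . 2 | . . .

Step 1. [r3c4∈{1,2,5}] r3c4 is the only open cell in col 4 admitting 2 ⇒ r3c4=2.
Step 2. [r4c5∈{4}] nothing but 4 survives at r4c5, so r4c5=4.
Step 3. [r6c4∈{1}] r6c4 is down to just 1, so r6c4=1.
Step 4. [r2c1∈{2,4}] in row 2, 4 fits only at r2c1 ⇒ r2c1=4.
Step 5. [r3c3∈{4,5}] across col 3, 5 lands solely at r3c3, so r3c3=5.
Step 6. [r5c3∈{3,4}] in col 3, 4 fits only at r5c3. So r5c3=4.
Step 7. [r3c1∈{6}] r3c1 has the single candidate 6. So r3c1=6.
Step 8. [r5c2∈{3,6}] r5c2 is the only open cell in row 5 admitting 6 ⇒ r5c2=6.
Step 9. [r5c6∈{3,5}] row 5 places 3 nowhere but r5c6. So r5c6=3.
Step 10. [r6c5∈{6}] nothing but 6 survives at r6c5. So r6c5=6.
Step 11. [r4c2∈{2}] only 2 remains possible at r4c2. So r4c2=2.
Step 12. [r4c6∈{5}] r4c6 is down to just 5, so r4c6=5.
Step 13. [r6c2∈{3}] r6c2 has the single candidate 3. So r6c2=3.
Step 14. [r2c6∈{2}] only 2 remains possible at r2c6. So r2c6=2.
Step 15. [r5c4∈{5}] r5c4's peers cover all but 5. So r5c4=5.
Step 16. [r3c6∈{1}] only 1 remains possible at r3c6, so r3c6=1.
Step 17. [r1c1∈{2}] r1c1's peers cover all but 2, so r1c1=2.
Step 18. [r6c6∈{4}] r6c6 has the single candidate 4. So r6c6=4.
Step 19. [r1c5∈{1}] only 1 remains possible at r1c5. So r1c5=1.
Step 20. [r3c2∈{4}] nothing but 4 survives at r3c2 ⇒ r3c2=4.
Step 21. [r5c1∈{1}] r5c1 has the single candidate 1. So r5c1=1.
Step 22. [r1c3∈{3}] r1c3 is down to just 3 ⇒ r1c3=3.

Answer: 2 5 3 4 1 6 / 4 1 6 3 5 2 / 6 4 5 2 3 1 / 3 2 1 6 4 5 / 1 6 4 5 2 3 / 5 3 2 1 6 4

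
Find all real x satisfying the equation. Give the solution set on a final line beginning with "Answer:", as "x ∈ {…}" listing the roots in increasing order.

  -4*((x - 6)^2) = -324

Step 1. [-4*((x - 6)^2) = -324] -4 out front; divide by -4. So div: (x - 6)^2 = 81.
Step 2. [(x - 6)^2 = 81] 81 ≥ 0, LHS is (·)² — take ±√ ⇒ sqrt: x - 6 = 9 or -9.
Step 3. [x - 6 = 9 or -9] peel the -6: add 6 from each side, so sub: x = 15 or -3.

Answer: x ∈ {-3, 15}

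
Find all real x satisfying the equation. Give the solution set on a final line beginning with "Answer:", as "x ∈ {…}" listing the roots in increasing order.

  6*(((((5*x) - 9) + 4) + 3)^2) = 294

Step 1. [6*(((((5*x) - 9) + 4) + 3)^2) = 294] leading coefficient 6: divide by 6, so div: ((((5*x) - 9) + 4) + 3)^2 = 49.
Step 2. [((((5*x) - 9) + 4) + 3)^2 = 49] 49 ≥ 0, LHS is (·)² — take ±√. So sqrt: (((5*x) - 9) + 4) + 3 = 7 or -7.
Step 3. [(((5*x) - 9) + 4) + 3 = 7 or -7] peel the +3: subtract 3 from each side ⇒ sub: ((5*x) - 9) + 4 = 4 or -10.
Step 4. [((5*x) - 9) + 4 = 4 or -10] subtract 4: x sits inside (… + 4), so sub: (5*x) - 9 = 0 or -14.
Step 5. [(5*x) - 9 = 0 or -14] the outer -9 inverts by adding 9, so sub: 5*x = 9 or -5.
Step 6. [5*x = 9 or -5] 5·(inner) — divide through by 5. So div: x = 9/5 or -1.

Answer: x ∈ {-1, 9/5}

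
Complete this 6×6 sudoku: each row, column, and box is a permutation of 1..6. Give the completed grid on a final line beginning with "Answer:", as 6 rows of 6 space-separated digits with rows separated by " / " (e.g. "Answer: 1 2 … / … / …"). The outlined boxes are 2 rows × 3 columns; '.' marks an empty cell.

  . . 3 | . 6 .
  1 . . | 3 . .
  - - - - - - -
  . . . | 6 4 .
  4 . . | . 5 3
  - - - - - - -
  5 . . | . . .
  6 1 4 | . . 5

Step 1. [r5c3∈{2}] nothing but 2 survives at r5c3 ⇒ r5c3=2.
Step 2. [r1c1∈{2}] only 2 remains possible at r1c1 ⇒ r1c1=2.
Step 3. [r5c5∈{1,3}] 1 has one home in col 5: r5c5, so r5c5=1.
Step 4. [r1c4∈{1,4,5}] in col 4, 5 fits only at r1c4 ⇒ r1c4=5.
Step 5. [r4c4∈{1,2}] r4c4 is the only open cell in col 4 admitting 1 ⇒ r4c4=1.
Step 6. [r4c3∈{6}] r4c3's peers cover all but 6. So r4c3=6.
Step 7. [r1c2∈{4}] nothing but 4 survives at r1c2. So r1c2=4.
Step 8. [r3c6∈{2}] r3c6 has the single candidate 2. So r3c6=2.
Step 9. [r2c3∈{5}] only 5 remains possible at r2c3. So r2c3=5.
Step 10. [r6c5∈{2,3}] in row 6, 3 fits only at r6c5. So r6c5=3.
Step 11. [r5c4∈{4}] r5c4 is down to just 4, so r5c4=4.
Step 12. [r3c1∈{3}] r3c1 has the single candidate 3 ⇒ r3c1=3.
Step 13. [r4c2∈{2}] only 2 remains possible at r4c2 ⇒ r4c2=2.
Step 14. [r2c5∈{2}] r2c5's peers cover all but 2 ⇒ r2c5=2.
Step 15. [r6c4∈{2}] only 2 remains possible at r6c4. So r6c4=2.
Step 16. [r5c6∈{6}] r5c6 has the single candidate 6. So r5c6=6.
Step 17. [r5c2∈{3}] only 3 remains possible at r5c2, so r5c2=3.
Step 18. [r2c2∈{6}] nothing but 6 survives at r2c2. So r2c2=6.
Step 19. [r3c2∈{5}] r3c2 has the single candidate 5 ⇒ r3c2=5.
Step 20. [r1c6∈{1}] r1c6's peers cover all but 1, so r1c6=1.
Step 21. [r3c3∈{1}] nothing but 1 survives at r3c3. So r3c3=1.
Step 22. [r2c6∈{4}] nothing but 4 survives at r2c6. So r2c6=4.

Answer: 2 4 3 5 6 1 / 1 6 5 3 2 4 / 3 5 1 6 4 2 / 4 2 6 1 5 3 / 5 3 2 4 1 6 / 6 1 4 2 3 5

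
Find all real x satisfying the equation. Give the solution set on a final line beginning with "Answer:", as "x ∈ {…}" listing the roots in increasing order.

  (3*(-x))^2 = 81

Step 1. [(3*(-x))^2 = 81] 81 ≥ 0, LHS is (·)² — take ±√. So sqrt: 3*(-x) = 9 or -9.
Step 2. [3*(-x) = 9 or -9] 3·(inner) — divide through by 3, so div: -x = 3 or -3.
Step 3. [-x = 3 or -3] flip signs both sides ⇒ neg: x = -3 or 3.

Answer: x ∈ {-3, 3}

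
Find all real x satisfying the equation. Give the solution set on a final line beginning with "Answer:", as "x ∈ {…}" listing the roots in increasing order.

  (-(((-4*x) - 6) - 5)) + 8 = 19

Step 1. [(-(((-4*x) - 6) - 5)) + 8 = 19] subtract 8: x sits inside (… + 8) ⇒ sub: -(((-4*x) - 6) - 5) = 11.
Step 2. [-(((-4*x) - 6) - 5) = 11] flip signs both sides, so neg: ((-4*x) - 6) - 5 = -11.
Step 3. [((-4*x) - 6) - 5 = -11] add 5: x sits inside (… - 5). So sub: (-4*x) - 6 = -6.
Step 4. [(-4*x) - 6 = -6] add 6: x sits inside (… - 6) ⇒ sub: -4*x = 0.
Step 5. [-4*x = 0] -4 out front; divide by -4 ⇒ div: x = 0.

Answer: x ∈ {0}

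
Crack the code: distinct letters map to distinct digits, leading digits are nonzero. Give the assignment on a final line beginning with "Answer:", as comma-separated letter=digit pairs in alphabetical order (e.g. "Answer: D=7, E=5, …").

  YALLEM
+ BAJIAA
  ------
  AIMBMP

Step 1. [col 1: M + A ≡ P (mod 10)] no forcing yet in column 1 (carry-in 0); A=8 is free and consistent — try it, so A=8.
Step 2. [col 1: M + A ≡ P (mod 10)] several values work for M in column 1 (M + A ≡ P (mod 10), carry-in 0); try M=1 ⇒ M=1.
Step 3. [col 1: M + A ≡ P (mod 10)] column 1 reads M+A+carry(0)=P with M=1, A=8; with digits 1,8 already taken and all letters distinct, the only value for P is 9. So P=9.
Step 4. [col 2: E + A ≡ M (mod 10)] in column 2 we have E+A≡M with carry-in 0; given A=8, M=1 and digits 1,8,9 already taken and all letters distinct, that pins E to 3, so E=3.
Step 5. [col 3: L + I ≡ B (mod 10)] several values work for B in column 3 (L + I ≡ B (mod 10), carry-in 1); try B=2 ⇒ B=2.
Step 6. [col 3: L + I ≡ B (mod 10)] L=4 is one option consistent with column 3 (L + I ≡ B (mod 10), carry-in 1) — take it, so L=4.
Step 7. [col 3: L + I ≡ B (mod 10)] in column 3 we have L+I≡B with carry-in 1; given L=4, B=2 and digits 1,2,3,4,8,9 already taken and all letters distinct, that pins I to 7. So I=7.
Step 8. [col 4: L + J ≡ M (mod 10)] in column 4 we have L+J≡M with carry-in 1; given L=4, M=1 and digits 1,2,3,4,7,8,9 already taken and all letters distinct, that pins J to 6, so J=6.
Step 9. [col 6: Y + B ≡ A (mod 10)] from column 6 (B=2, A=8, carry-in 1, digits 1,2,3,4,6,7,8,9 already taken and all letters distinct): Y must equal 5. So Y=5.

Answer: A=8, B=2, E=3, I=7, J=6, L=4, M=1, P=9, Y=5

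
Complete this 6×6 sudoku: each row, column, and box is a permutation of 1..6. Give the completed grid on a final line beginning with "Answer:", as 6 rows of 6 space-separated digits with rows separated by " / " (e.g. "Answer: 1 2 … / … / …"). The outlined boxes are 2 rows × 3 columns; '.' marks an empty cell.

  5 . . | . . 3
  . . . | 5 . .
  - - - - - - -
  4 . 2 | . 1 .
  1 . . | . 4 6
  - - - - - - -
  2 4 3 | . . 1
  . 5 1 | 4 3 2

Step 1. [r2c2∈{1,2,3,6}] 1 has one home in row 2: r2c2, so r2c2=1.
Step 2. [r2c5∈{2,6}] across row 2, 2 lands solely at r2c5. So r2c5=2.
Step 3. [r1c5∈{6}] nothing but 6 survives at r1c5, so r1c5=6.
Step 4. [r3c4∈{3}] r3c4's peers cover all but 3, so r3c4=3.
Step 5. [r2c3∈{4,6}] r2c3 is the only open cell in col 3 admitting 6 ⇒ r2c3=6.
Step 6. [r5c4∈{6}] r5c4's peers cover all but 6, so r5c4=6.
Step 7. [r3c2∈{6}] r3c2 is down to just 6 ⇒ r3c2=6.
Step 8. [r4c3∈{5}] r4c3 has the single candidate 5, so r4c3=5.
Step 9. [r1c2∈{2}] r1c2 has the single candidate 2, so r1c2=2.
Step 10. [r2c6∈{4}] r2c6 is down to just 4, so r2c6=4.
Step 11. [r5c5∈{5}] r5c5 is down to just 5 ⇒ r5c5=5.
Step 12. [r4c4∈{2}] r4c4 has the single candidate 2, so r4c4=2.
Step 13. [r4c2∈{3}] nothing but 3 survives at r4c2, so r4c2=3.
Step 14. [r1c4∈{1}] r1c4 has the single candidate 1 ⇒ r1c4=1.
Step 15. [r3c6∈{5}] r3c6 is down to just 5, so r3c6=5.
Step 16. [r6c1∈{6}] r6c1's peers cover all but 6 ⇒ r6c1=6.
Step 17. [r1c3∈{4}] r1c3 has the single candidate 4 ⇒ r1c3=4.
Step 18. [r2c1∈{3}] r2c1 has the single candidate 3 ⇒ r2c1=3.

Answer: 5 2 4 1 6 3 / 3 1 6 5 2 4 / 4 6 2 3 1 5 / 1 3 5 2 4 6 / 2 4 3 6 5 1 / 6 5 1 4 3 2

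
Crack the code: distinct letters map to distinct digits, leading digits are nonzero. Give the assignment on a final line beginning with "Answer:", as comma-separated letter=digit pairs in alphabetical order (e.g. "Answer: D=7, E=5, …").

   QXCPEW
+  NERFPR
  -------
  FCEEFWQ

Step 1. [col 1: W + R ≡ Q (mod 10)] Q=8 is one option consistent with column 1 (W + R ≡ Q (mod 10), carry-in 0) — take it ⇒ Q=8.
Step 2. [col 1: W + R ≡ Q (mod 10)] column 1 (W + R ≡ Q (mod 10), carry-in 0) doesn't pin W yet; pick W=5 and continue ⇒ W=5.
Step 3. [col 1: W + R ≡ Q (mod 10)] from column 1 (W=5, Q=8, carry-in 0, digits 5,8 already taken and all letters distinct): R must equal 3. So R=3.
Step 4. [col 2: E + P ≡ W (mod 10)] column 2 (E + P ≡ W (mod 10), carry-in 0) doesn't pin E yet; pick E=6 and continue. So E=6.
Step 5. [col 2: E + P ≡ W (mod 10)] from column 2 (E=6, W=5, carry-in 0, digits 3,5,6,8 already taken and all letters distinct): P must equal 9 ⇒ P=9.
Step 6. [col 3: P + F ≡ F (mod 10)] several values work for F in column 3 (P + F ≡ F (mod 10), carry-in 1); try F=1 ⇒ F=1.
Step 7. [col 4: C + R ≡ E (mod 10)] in column 4 we have C+R≡E with carry-in 1; given R=3, E=6 and digits 1,3,5,6,8,9 already taken and all letters distinct, that pins C to 2, so C=2.
Step 8. [col 5: X + E ≡ E (mod 10)] in column 5 we have X+E≡E with carry-in 0; given E=6 and digits 1,2,3,5,6,8,9 already taken and all letters distinct, that pins X to 0 ⇒ X=0.
Step 9. [col 6: Q + N ≡ C (mod 10)] column 6: given Q=8, C=2, carry-in 0, and digits 0,1,2,3,5,6,8,9 already taken and all letters distinct, Q+N≡C (mod 10) forces N=4, so N=4.

Answer: C=2, E=6, F=1, N=4, P=9, Q=8, R=3, W=5, X=0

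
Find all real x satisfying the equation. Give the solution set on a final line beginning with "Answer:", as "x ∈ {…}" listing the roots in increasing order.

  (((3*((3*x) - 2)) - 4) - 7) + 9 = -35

Step 1. [(((3*((3*x) - 2)) - 4) - 7) + 9 = -35] 9 comes off first (subtract 9), so sub: ((3*((3*x) - 2)) - 4) - 7 = -44.
Step 2. [((3*((3*x) - 2)) - 4) - 7 = -44] the outer -7 inverts by adding 7 ⇒ sub: (3*((3*x) - 2)) - 4 = -37.
Step 3. [(3*((3*x) - 2)) - 4 = -37] 4 comes off first (add 4) ⇒ sub: 3*((3*x) - 2) = -33.
Step 4. [3*((3*x) - 2) = -33] 3·(inner) — divide through by 3. So div: (3*x) - 2 = -11.
Step 5. [(3*x) - 2 = -11] add 2: x sits inside (… - 2), so sub: 3*x = -9.
Step 6. [3*x = -9] divide by the outer 3 ⇒ div: x = -3.

Answer: x ∈ {-3}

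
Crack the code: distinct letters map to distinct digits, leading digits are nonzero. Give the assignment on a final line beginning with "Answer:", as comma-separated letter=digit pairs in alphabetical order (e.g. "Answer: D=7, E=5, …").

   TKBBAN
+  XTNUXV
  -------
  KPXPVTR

Step 1. [col 1: N + V ≡ R (mod 10)] several values work for N in column 1 (N + V ≡ R (mod 10), carry-in 0); try N=2 ⇒ N=2.
Step 2. [col 1: N + V ≡ R (mod 10)] no forcing yet in column 1 (carry-in 0); V=4 is free and consistent — try it, so V=4.
Step 3. [col 1: N + V ≡ R (mod 10)] in column 1 we have N+V≡R with carry-in 0; given N=2, V=4 and digits 2,4 already taken and all letters distinct, that pins R to 6. So R=6.
Step 4. [col 2: A + X ≡ T (mod 10)] A=9 is one option consistent with column 2 (A + X ≡ T (mod 10), carry-in 0) — take it. So A=9.
Step 5. [col 2: A + X ≡ T (mod 10)] X=8 is one option consistent with column 2 (A + X ≡ T (mod 10), carry-in 0) — take it ⇒ X=8.
Step 6. [col 2: A + X ≡ T (mod 10)] column 2 reads A+X+carry(0)=T with A=9, X=8; with digits 2,4,6,8,9 already taken and all letters distinct, the only value for T is 7. So T=7.
Step 7. [K] K is the leading digit of a 7-digit sum of two 6-digit numbers; the final carry is exactly 1, so K=1.
Step 8. [col 3: B + U ≡ V (mod 10)] B=3 is one option consistent with column 3 (B + U ≡ V (mod 10), carry-in 1) — take it ⇒ B=3.
Step 9. [col 3: B + U ≡ V (mod 10)] in column 3 we have B+U≡V with carry-in 1; given B=3, V=4 and digits 1,2,3,4,6,7,8,9 already taken and all letters distinct, that pins U to 0 ⇒ U=0.
Step 10. [col 4: B + N ≡ P (mod 10)] column 4 reads B+N+carry(0)=P with B=3, N=2; with digits 0,1,2,3,4,6,7,8,9 already taken and all letters distinct, the only value for P is 5. So P=5.

Answer: A=9, B=3, K=1, N=2, P=5, R=6, T=7, U=0, V=4, X=8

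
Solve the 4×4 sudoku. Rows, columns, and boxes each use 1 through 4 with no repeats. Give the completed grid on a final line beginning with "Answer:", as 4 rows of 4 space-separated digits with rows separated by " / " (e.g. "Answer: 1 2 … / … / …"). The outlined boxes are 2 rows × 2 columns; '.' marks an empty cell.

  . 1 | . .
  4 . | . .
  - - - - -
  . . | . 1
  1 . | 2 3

Step 1. [r2c4∈{2}] r2c4 has the single candidate 2 ⇒ r2c4=2.
Step 2. [r2c2∈{3}] r2c2 has the single candidate 3, so r2c2=3.
Step 3. [r3c3∈{4}] only 4 remains possible at r3c3 ⇒ r3c3=4.
Step 4. [r3c1∈{2,3}] across row 3, 3 lands solely at r3c1, so r3c1=3.
Step 5. [r1c4∈{4}] r1c4 has the single candidate 4, so r1c4=4.
Step 6. [r1c1∈{2}] r1c1 is down to just 2 ⇒ r1c1=2.
Step 7. [r3c2∈{2}] only 2 remains possible at r3c2 ⇒ r3c2=2.
Step 8. [r4c2∈{4}] r4c2 is down to just 4. So r4c2=4.
Step 9. [r2c3∈{1}] only 1 remains possible at r2c3. So r2c3=1.
Step 10. [r1c3∈{3}] nothing but 3 survives at r1c3. So r1c3=3.

Answer: 2 1 3 4 / 4 3 1 2 / 3 2 4 1 / 1 4 2 3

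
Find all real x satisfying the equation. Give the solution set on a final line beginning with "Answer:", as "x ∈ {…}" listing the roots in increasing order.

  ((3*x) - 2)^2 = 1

Step 1. [((3*x) - 2)^2 = 1] 1 ≥ 0, LHS is (·)² — take ±√. So sqrt: (3*x) - 2 = 1 or -1.
Step 2. [(3*x) - 2 = 1 or -1] peel the -2: add 2 from each side ⇒ sub: 3*x = 3 or 1.
Step 3. [3*x = 3 or 1] LHS = 3·(…); ÷3 both sides, so div: x = 1 or 1/3.

Answer: x ∈ {1/3, 1}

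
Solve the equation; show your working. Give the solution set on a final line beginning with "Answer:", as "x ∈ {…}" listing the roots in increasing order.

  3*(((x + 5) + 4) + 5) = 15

Step 1. [3*(((x + 5) + 4) + 5) = 15] LHS = 3·(…); ÷3 both sides. So div: ((x + 5) + 4) + 5 = 5.
Step 2. [((x + 5) + 4) + 5 = 5] subtract 5: x sits inside (… + 5), so sub: (x + 5) + 4 = 0.
Step 3. [(x + 5) + 4 = 0] 4 comes off first (subtract 4), so sub: x + 5 = -4.
Step 4. [x + 5 = -4] the outer +5 inverts by subtracting 5. So sub: x = -9.

Answer: x ∈ {-9}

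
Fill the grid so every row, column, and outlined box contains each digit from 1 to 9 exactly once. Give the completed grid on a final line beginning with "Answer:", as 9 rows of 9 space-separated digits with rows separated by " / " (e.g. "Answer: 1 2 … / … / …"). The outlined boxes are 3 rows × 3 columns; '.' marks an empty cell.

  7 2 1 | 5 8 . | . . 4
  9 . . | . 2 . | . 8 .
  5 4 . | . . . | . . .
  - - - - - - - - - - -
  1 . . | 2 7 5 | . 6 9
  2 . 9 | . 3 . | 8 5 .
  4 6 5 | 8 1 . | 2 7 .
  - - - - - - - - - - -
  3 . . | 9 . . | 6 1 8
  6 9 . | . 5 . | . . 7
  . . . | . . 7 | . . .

Step 1. [r1c6∈{3,6,9}] r1c6 is the only open cell in row 1 admitting 6, so r1c6=6.
Step 2. [r2c2∈{3}] r2c2's peers cover all but 3. So r2c2=3.
Step 3. [r7c5∈{4}] only 4 remains possible at r7c5 ⇒ r7c5=4.
Step 4. [r8c6∈{1,2,3,8}] r8c6 is the only open cell in col 6 admitting 8 ⇒ r8c6=8.
Step 5. [r3c6∈{1,3,9}] in col 6, 3 fits only at r3c6 ⇒ r3c6=3.
Step 6. [r2c6∈{1,4}] in col 6, 1 fits only at r2c6 ⇒ r2c6=1.
Step 7. [r9c2∈{1,5,8}] 1 has one home in col 2: r9c2. So r9c2=1.
Step 8. [r3c3∈{6,8}] r3c3 is the only open cell in row 3 admitting 8, so r3c3=8.
Step 9. [r3c7∈{1,7,9}] r3c7 is the only open cell in col 7 admitting 1. So r3c7=1.
Step 10. [r4c7∈{3,4}] in row 4, 4 fits only at r4c7 ⇒ r4c7=4.
Step 11. [r8c7∈{3}] r8c7 has the single candidate 3 ⇒ r8c7=3.
Step 12. [r1c7∈{9}] r1c7's peers cover all but 9 ⇒ r1c7=9.
Step 13. [r3c8∈{2}] nothing but 2 survives at r3c8. So r3c8=2.
Step 14. [r8c3∈{2,4}] 2 has one home in row 8: r8c3, so r8c3=2.
Step 15. [r2c4∈{4,7}] 4 has one home in row 2: r2c4. So r2c4=4.
Step 16. [r9c7∈{5}] r9c7's peers cover all but 5 ⇒ r9c7=5.
Step 17. [r9c5∈{6}] r9c5's peers cover all but 6. So r9c5=6.
Step 18. [r8c8∈{4}] r8c8 is down to just 4. So r8c8=4.
Step 19. [r5c2∈{7}] only 7 remains possible at r5c2 ⇒ r5c2=7.
Step 20. [r3c9∈{6}] r3c9 is down to just 6, so r3c9=6.
Step 21. [r7c3∈{7}] r7c3's peers cover all but 7. So r7c3=7.
Step 22. [r9c8∈{9}] r9c8's peers cover all but 9. So r9c8=9.
Step 23. [r8c4∈{1}] only 1 remains possible at r8c4. So r8c4=1.
Step 24. [r6c6∈{9}] nothing but 9 survives at r6c6 ⇒ r6c6=9.
Step 25. [r4c3∈{3}] only 3 remains possible at r4c3, so r4c3=3.
Step 26. [r3c5∈{9}] r3c5 has the single candidate 9, so r3c5=9.
Step 27. [r7c6∈{2}] nothing but 2 survives at r7c6, so r7c6=2.
Step 28. [r9c4∈{3}] r9c4's peers cover all but 3. So r9c4=3.
Step 29. [r9c9∈{2}] r9c9 has the single candidate 2, so r9c9=2.
Step 30. [r2c3∈{6}] r2c3 is down to just 6 ⇒ r2c3=6.
Step 31. [r1c8∈{3}] r1c8 is down to just 3 ⇒ r1c8=3.
Step 32. [r7c2∈{5}] only 5 remains possible at r7c2, so r7c2=5.
Step 33. [r2c9∈{5}] nothing but 5 survives at r2c9, so r2c9=5.
Step 34. [r5c4∈{6}] only 6 remains possible at r5c4. So r5c4=6.
Step 35. [r3c4∈{7}] r3c4's peers cover all but 7, so r3c4=7.
Step 36. [r2c7∈{7}] r2c7 is down to just 7, so r2c7=7.
Step 37. [r5c9∈{1}] only 1 remains possible at r5c9 ⇒ r5c9=1.
Step 38. [r9c3∈{4}] only 4 remains possible at r9c3. So r9c3=4.
Step 39. [r6c9∈{3}] r6c9 is down to just 3. So r6c9=3.
Step 40. [r4c2∈{8}] only 8 remains possible at r4c2, so r4c2=8.
Step 41. [r9c1∈{8}] nothing but 8 survives at r9c1 ⇒ r9c1=8.
Step 42. [r5c6∈{4}] nothing but 4 survives at r5c6 ⇒ r5c6=4.

Answer: 7 2 1 5 8 6 9 3 4 / 9 3 6 4 2 1 7 8 5 / 5 4 8 7 9 3 1 2 6 / 1 8 3 2 7 5 4 6 9 / 2 7 9 6 3 4 8 5 1 / 4 6 5 8 1 9 2 7 3 / 3 5 7 9 4 2 6 1 8 / 6 9 2 1 5 8 3 4 7 / 8 1 4 3 6 7 5 9 2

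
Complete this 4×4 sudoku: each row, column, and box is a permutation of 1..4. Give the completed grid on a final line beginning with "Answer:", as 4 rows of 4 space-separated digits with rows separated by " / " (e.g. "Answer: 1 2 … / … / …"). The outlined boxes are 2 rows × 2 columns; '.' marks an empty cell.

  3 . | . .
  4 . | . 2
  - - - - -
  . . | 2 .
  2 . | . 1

Step 1. [r2c2∈{1}] r2c2 is down to just 1, so r2c2=1.
Step 2. [r3c4∈{3,4}] col 4 places 3 nowhere but r3c4. So r3c4=3.
Step 3. [r4c3∈{4}] nothing but 4 survives at r4c3, so r4c3=4.
Step 4. [r1c4∈{4}] r1c4's peers cover all but 4. So r1c4=4.
Step 5. [r3c2∈{4}] nothing but 4 survives at r3c2 ⇒ r3c2=4.
Step 6. [r2c3∈{3}] r2c3 has the single candidate 3 ⇒ r2c3=3.
Step 7. [r1c2∈{2}] only 2 remains possible at r1c2, so r1c2=2.
Step 8. [r1c3∈{1}] r1c3 has the single candidate 1 ⇒ r1c3=1.
Step 9. [r4c2∈{3}] r4c2 has the single candidate 3. So r4c2=3.
Step 10. [r3c1∈{1}] r3c1's peers cover all but 1. So r3c1=1.

Answer: 3 2 1 4 / 4 1 3 2 / 1 4 2 3 / 2 3 4 1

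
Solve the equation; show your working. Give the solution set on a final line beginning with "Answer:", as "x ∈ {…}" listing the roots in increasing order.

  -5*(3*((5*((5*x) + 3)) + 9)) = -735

Step 1. [-5*(3*((5*((5*x) + 3)) + 9)) = -735] LHS = -5·(…); ÷-5 both sides ⇒ div: 3*((5*((5*x) + 3)) + 9) = 147.
Step 2. [3*((5*((5*x) + 3)) + 9) = 147] divide by the outer 3, so div: (5*((5*x) + 3)) + 9 = 49.
Step 3. [(5*((5*x) + 3)) + 9 = 49] peel the +9: subtract 9 from each side. So sub: 5*((5*x) + 3) = 40.
Step 4. [5*((5*x) + 3) = 40] 5·(inner) — divide through by 5. So div: (5*x) + 3 = 8.
Step 5. [(5*x) + 3 = 8] subtract 3: x sits inside (… + 3), so sub: 5*x = 5.
Step 6. [5*x = 5] divide by the outer 5, so div: x = 1.

Answer: x ∈ {1}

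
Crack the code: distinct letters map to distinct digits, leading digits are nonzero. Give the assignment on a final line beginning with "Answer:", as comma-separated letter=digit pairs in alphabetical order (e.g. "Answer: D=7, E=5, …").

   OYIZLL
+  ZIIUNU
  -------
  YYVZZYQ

Step 1. [col 1: L + U ≡ Q (mod 10)] U=9 is one option consistent with column 1 (L + U ≡ Q (mod 10), carry-in 0) — take it ⇒ U=9.
Step 2. [col 1: L + U ≡ Q (mod 10)] L=6 is one option consistent with column 1 (L + U ≡ Q (mod 10), carry-in 0) — take it, so L=6.
Step 3. [Y] the sum has 7 digits but both addends have 6; that extra leading digit Y is the final carry, namely 1 ⇒ Y=1.
Step 4. [col 1: L + U ≡ Q (mod 10)] in column 1 we have L+U≡Q with carry-in 0; given L=6, U=9 and digits 1,6,9 already taken and all letters distinct, that pins Q to 5 ⇒ Q=5.
Step 5. [col 2: L + N ≡ Y (mod 10)] in column 2 we have L+N≡Y with carry-in 1; given L=6, Y=1 and digits 1,5,6,9 already taken and all letters distinct, that pins N to 4, so N=4.
Step 6. [col 3: Z + U ≡ Z (mod 10)] no forcing yet in column 3 (carry-in 1); Z=7 is free and consistent — try it, so Z=7.
Step 7. [col 4: I + I ≡ Z (mod 10)] column 4 (I + I ≡ Z (mod 10), carry-in 1) doesn't pin I yet; pick I=8 and continue. So I=8.
Step 8. [col 5: Y + I ≡ V (mod 10)] from column 5 (Y=1, I=8, carry-in 1, digits 1,4,5,6,7,8,9 already taken and all letters distinct): V must equal 0 ⇒ V=0.
Step 9. [col 6: O + Z ≡ Y (mod 10)] column 6 reads O+Z+carry(1)=Y with Z=7, Y=1; with digits 0,1,4,5,6,7,8,9 already taken and all letters distinct, the only value for O is 3 ⇒ O=3.

Answer: I=8, L=6, N=4, O=3, Q=5, U=9, V=0, Y=1, Z=7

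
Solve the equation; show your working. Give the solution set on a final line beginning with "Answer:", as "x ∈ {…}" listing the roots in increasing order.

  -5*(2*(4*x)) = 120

Step 1. [-5*(2*(4*x)) = 120] -5·(inner) — divide through by -5. So div: 2*(4*x) = -24.
Step 2. [2*(4*x) = -24] 2 out front; divide by 2. So div: 4*x = -12.
Step 3. [4*x = -12] leading coefficient 4: divide by 4. So div: x = -3.

Answer: x ∈ {-3}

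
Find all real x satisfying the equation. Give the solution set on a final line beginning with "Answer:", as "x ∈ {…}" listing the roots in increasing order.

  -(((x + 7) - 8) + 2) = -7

Step 1. [-(((x + 7) - 8) + 2) = -7] flip signs both sides. So neg: ((x + 7) - 8) + 2 = 7.
Step 2. [((x + 7) - 8) + 2 = 7] +2 is outermost — subtract 2 both sides ⇒ sub: (x + 7) - 8 = 5.
Step 3. [(x + 7) - 8 = 5] peel the -8: add 8 from each side. So sub: x + 7 = 13.
Step 4. [x + 7 = 13] 7 comes off first (subtract 7). So sub: x = 6.

Answer: x ∈ {6}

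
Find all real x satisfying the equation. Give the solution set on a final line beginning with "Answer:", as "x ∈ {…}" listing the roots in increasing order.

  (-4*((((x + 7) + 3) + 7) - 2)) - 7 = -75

Step 1. [(-4*((((x + 7) + 3) + 7) - 2)) - 7 = -75] the outer -7 inverts by adding 7. So sub: -4*((((x + 7) + 3) + 7) - 2) = -68.
Step 2. [-4*((((x + 7) + 3) + 7) - 2) = -68] -4·(inner) — divide through by -4, so div: (((x + 7) + 3) + 7) - 2 = 17.
Step 3. [(((x + 7) + 3) + 7) - 2 = 17] 2 comes off first (add 2). So sub: ((x + 7) + 3) + 7 = 19.
Step 4. [((x + 7) + 3) + 7 = 19] the outer +7 inverts by subtracting 7. So sub: (x + 7) + 3 = 12.
Step 5. [(x + 7) + 3 = 12] 3 comes off first (subtract 3), so sub: x + 7 = 9.
Step 6. [x + 7 = 9] +7 is outermost — subtract 7 both sides. So sub: x = 2.

Answer: x ∈ {2}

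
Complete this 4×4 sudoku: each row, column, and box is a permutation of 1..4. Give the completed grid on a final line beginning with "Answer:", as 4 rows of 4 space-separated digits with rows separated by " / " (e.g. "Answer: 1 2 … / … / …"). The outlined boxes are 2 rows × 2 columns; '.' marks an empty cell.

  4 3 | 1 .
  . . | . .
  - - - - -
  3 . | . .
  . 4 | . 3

Step 1. [r4c3∈{2}] r4c3 has the single candidate 2, so r4c3=2.
Step 2. [r2c1∈{1,2}] across col 1, 2 lands solely at r2c1, so r2c1=2.
Step 3. [r2c4∈{4}] r2c4's peers cover all but 4, so r2c4=4.
Step 4. [r3c4∈{1}] r3c4 has the single candidate 1. So r3c4=1.
Step 5. [r3c2∈{2}] only 2 remains possible at r3c2. So r3c2=2.
Step 6. [r4c1∈{1}] r4c1 is down to just 1. So r4c1=1.
Step 7. [r1c4∈{2}] r1c4 has the single candidate 2. So r1c4=2.
Step 8. [r2c2∈{1}] r2c2's peers cover all but 1 ⇒ r2c2=1.
Step 9. [r3c3∈{4}] only 4 remains possible at r3c3, so r3c3=4.
Step 10. [r2c3∈{3}] r2c3 is down to just 3 ⇒ r2c3=3.

Answer: 4 3 1 2 / 2 1 3 4 / 3 2 4 1 / 1 4 2 3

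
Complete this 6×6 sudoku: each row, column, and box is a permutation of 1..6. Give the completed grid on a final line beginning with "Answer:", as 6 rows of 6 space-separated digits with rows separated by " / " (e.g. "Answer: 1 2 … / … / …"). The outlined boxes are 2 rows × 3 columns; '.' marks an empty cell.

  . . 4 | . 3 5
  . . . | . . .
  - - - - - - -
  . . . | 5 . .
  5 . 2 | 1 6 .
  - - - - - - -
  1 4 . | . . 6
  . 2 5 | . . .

Step 1. [r4c6∈{3,4}] row 4 places 4 nowhere but r4c6, so r4c6=4.
Step 2. [r3c6∈{2,3}] box 4 places 3 nowhere but r3c6. So r3c6=3.
Step 3. [r2c6∈{1,2}] 2 has one home in col 6: r2c6 ⇒ r2c6=2.
Step 4. [r2c5∈{1,4}] box 2 places 1 nowhere but r2c5. So r2c5=1.
Step 5. [r6c1∈{3,6}] 6 has one home in row 6: r6c1 ⇒ r6c1=6.
Step 6. [r1c4∈{6}] nothing but 6 survives at r1c4, so r1c4=6.
Step 7. [r2c2∈{3,5,6}] r2c2 is the only open cell in row 2 admitting 5 ⇒ r2c2=5.
Step 8. [r5c4∈{2,3}] across col 4, 2 lands solely at r5c4 ⇒ r5c4=2.
Step 9. [r3c2∈{1,6}] 6 has one home in col 2: r3c2, so r3c2=6.
Step 10. [r5c3∈{3}] r5c3 has the single candidate 3. So r5c3=3.
Step 11. [r2c4∈{4}] nothing but 4 survives at r2c4, so r2c4=4.
Step 12. [r6c4∈{3}] r6c4's peers cover all but 3 ⇒ r6c4=3.
Step 13. [r6c6∈{1}] nothing but 1 survives at r6c6, so r6c6=1.
Step 14. [r1c2∈{1}] r1c2 is down to just 1 ⇒ r1c2=1.
Step 15. [r2c3∈{6}] r2c3 has the single candidate 6 ⇒ r2c3=6.
Step 16. [r2c1∈{3}] r2c1 is down to just 3, so r2c1=3.
Step 17. [r3c3∈{1}] nothing but 1 survives at r3c3. So r3c3=1.
Step 18. [r1c1∈{2}] nothing but 2 survives at r1c1, so r1c1=2.
Step 19. [r3c1∈{4}] r3c1 has the single candidate 4, so r3c1=4.
Step 20. [r3c5∈{2}] r3c5 has the single candidate 2. So r3c5=2.
Step 21. [r6c5∈{4}] only 4 remains possible at r6c5 ⇒ r6c5=4.
Step 22. [r5c5∈{5}] r5c5's peers cover all but 5. So r5c5=5.
Step 23. [r4c2∈{3}] r4c2 has the single candidate 3, so r4c2=3.

Answer: 2 1 4 6 3 5 / 3 5 6 4 1 2 / 4 6 1 5 2 3 / 5 3 2 1 6 4 / 1 4 3 2 5 6 / 6 2 5 3 4 1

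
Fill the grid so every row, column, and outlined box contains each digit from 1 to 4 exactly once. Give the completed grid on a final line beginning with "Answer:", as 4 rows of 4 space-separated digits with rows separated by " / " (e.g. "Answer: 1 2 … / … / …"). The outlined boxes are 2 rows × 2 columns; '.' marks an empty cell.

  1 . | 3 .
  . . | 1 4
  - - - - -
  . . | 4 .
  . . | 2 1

Step 1. [r3c4∈{3}] r3c4 is down to just 3, so r3c4=3.
Step 2. [r4c1∈{3,4}] col 1 places 4 nowhere but r4c1. So r4c1=4.
Step 3. [r3c1∈{2}] r3c1 is down to just 2 ⇒ r3c1=2.
Step 4. [r2c2∈{2,3}] across row 2, 2 lands solely at r2c2, so r2c2=2.
Step 5. [r3c2∈{1}] r3c2 has the single candidate 1 ⇒ r3c2=1.
Step 6. [r1c4∈{2}] r1c4's peers cover all but 2 ⇒ r1c4=2.
Step 7. [r1c2∈{4}] only 4 remains possible at r1c2, so r1c2=4.
Step 8. [r4c2∈{3}] r4c2 has the single candidate 3, so r4c2=3.
Step 9. [r2c1∈{3}] r2c1's peers cover all but 3. So r2c1=3.

Answer: 1 4 3 2 / 3 2 1 4 / 2 1 4 3 / 4 3 2 1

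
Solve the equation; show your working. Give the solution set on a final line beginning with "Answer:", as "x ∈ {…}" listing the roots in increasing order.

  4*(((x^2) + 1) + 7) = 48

Step 1. [4*(((x^2) + 1) + 7) = 48] leading coefficient 4: divide by 4 ⇒ div: ((x^2) + 1) + 7 = 12.
Step 2. [((x^2) + 1) + 7 = 12] peel the +7: subtract 7 from each side ⇒ sub: (x^2) + 1 = 5.
Step 3. [(x^2) + 1 = 5] +1 is outermost — subtract 1 both sides ⇒ sub: x^2 = 4.
Step 4. [x^2 = 4] √ both sides: 4 ≥ 0 gives two branches. So sqrt: x = 2 or -2.

Answer: x ∈ {-2, 2}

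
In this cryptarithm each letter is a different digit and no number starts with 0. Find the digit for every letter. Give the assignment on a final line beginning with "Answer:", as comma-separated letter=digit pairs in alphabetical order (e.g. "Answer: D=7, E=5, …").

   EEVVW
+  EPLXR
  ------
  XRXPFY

Step 1. [col 1: W + R ≡ Y (mod 10)] several values work for Y in column 1 (W + R ≡ Y (mod 10), carry-in 0); try Y=2, so Y=2.
Step 2. [col 1: W + R ≡ Y (mod 10)] W=9 is one option consistent with column 1 (W + R ≡ Y (mod 10), carry-in 0) — take it. So W=9.
Step 3. [col 1: W + R ≡ Y (mod 10)] from column 1 (W=9, Y=2, carry-in 0, digits 2,9 already taken and all letters distinct): R must equal 3. So R=3.
Step 4. [col 2: V + X ≡ F (mod 10)] column 2 (V + X ≡ F (mod 10), carry-in 1) doesn't pin V yet; pick V=8 and continue ⇒ V=8.
Step 5. [col 2: V + X ≡ F (mod 10)] F=0 is one option consistent with column 2 (V + X ≡ F (mod 10), carry-in 1) — take it. So F=0.
Step 6. [col 2: V + X ≡ F (mod 10)] column 2: given V=8, F=0, carry-in 1, and digits 0,2,3,8,9 already taken and all letters distinct, V+X≡F (mod 10) forces X=1. So X=1.
Step 7. [col 3: V + L ≡ P (mod 10)] column 3 (V + L ≡ P (mod 10), carry-in 1) doesn't pin L yet; pick L=5 and continue ⇒ L=5.
Step 8. [col 3: V + L ≡ P (mod 10)] in column 3 we have V+L≡P with carry-in 1; given V=8, L=5 and digits 0,1,2,3,5,8,9 already taken and all letters distinct, that pins P to 4, so P=4.
Step 9. [col 4: E + P ≡ X (mod 10)] in column 4 we have E+P≡X with carry-in 1; given P=4, X=1 and digits 0,1,2,3,4,5,8,9 already taken and all letters distinct, that pins E to 6, so E=6.

Answer: E=6, F=0, L=5, P=4, R=3, V=8, W=9, X=1, Y=2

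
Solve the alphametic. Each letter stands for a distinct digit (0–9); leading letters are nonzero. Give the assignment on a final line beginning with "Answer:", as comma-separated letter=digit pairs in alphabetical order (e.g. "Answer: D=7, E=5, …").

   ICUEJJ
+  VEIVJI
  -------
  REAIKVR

Step 1. [col 1: J + I ≡ R (mod 10)] several values work for I in column 1 (J + I ≡ R (mod 10), carry-in 0); try I=8 ⇒ I=8.
Step 2. [col 1: J + I ≡ R (mod 10)] J=3 is one option consistent with column 1 (J + I ≡ R (mod 10), carry-in 0) — take it. So J=3.
Step 3. [col 1: J + I ≡ R (mod 10)] column 1 reads J+I+carry(0)=R with J=3, I=8; with digits 3,8 already taken and all letters distinct, the only value for R is 1 ⇒ R=1.
Step 4. [col 2: J + J ≡ V (mod 10)] in column 2 we have J+J≡V with carry-in 1; given J=3 and digits 1,3,8 already taken and all letters distinct, that pins V to 7. So V=7.
Step 5. [col 3: E + V ≡ K (mod 10)] column 3 (E + V ≡ K (mod 10), carry-in 0) doesn't pin E yet; pick E=5 and continue. So E=5.
Step 6. [col 3: E + V ≡ K (mod 10)] column 3: given E=5, V=7, carry-in 0, and digits 1,3,5,7,8 already taken and all letters distinct, E+V≡K (mod 10) forces K=2. So K=2.
Step 7. [col 4: U + I ≡ I (mod 10)] in column 4 we have U+I≡I with carry-in 1; given I=8 and digits 1,2,3,5,7,8 already taken and all letters distinct, that pins U to 9, so U=9.
Step 8. [col 5: C + E ≡ A (mod 10)] several values work for A in column 5 (C + E ≡ A (mod 10), carry-in 1); try A=6 ⇒ A=6.
Step 9. [col 5: C + E ≡ A (mod 10)] column 5 reads C+E+carry(1)=A with E=5, A=6; with digits 1,2,3,5,6,7,8,9 already taken and all letters distinct, the only value for C is 0 ⇒ C=0.

Answer: A=6, C=0, E=5, I=8, J=3, K=2, R=1, U=9, V=7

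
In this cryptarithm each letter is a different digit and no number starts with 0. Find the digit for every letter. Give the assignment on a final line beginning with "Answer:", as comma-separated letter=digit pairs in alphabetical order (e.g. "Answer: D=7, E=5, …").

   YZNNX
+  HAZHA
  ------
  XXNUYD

Step 1. [col 1: X + A ≡ D (mod 10)] X=1 is one option consistent with column 1 (X + A ≡ D (mod 10), carry-in 0) — take it, so X=1.
Step 2. [col 1: X + A ≡ D (mod 10)] column 1 (X + A ≡ D (mod 10), carry-in 0) doesn't pin D yet; pick D=6 and continue, so D=6.
Step 3. [col 1: X + A ≡ D (mod 10)] column 1: given X=1, D=6, carry-in 0, and digits 1,6 already taken and all letters distinct, X+A≡D (mod 10) forces A=5 ⇒ A=5.
Step 4. [col 2: N + H ≡ Y (mod 10)] column 2 (N + H ≡ Y (mod 10), carry-in 0) doesn't pin H yet; pick H=3 and continue. So H=3.
Step 5. [col 2: N + H ≡ Y (mod 10)] N=4 is one option consistent with column 2 (N + H ≡ Y (mod 10), carry-in 0) — take it ⇒ N=4.
Step 6. [col 2: N + H ≡ Y (mod 10)] in column 2 we have N+H≡Y with carry-in 0; given N=4, H=3 and digits 1,3,4,5,6 already taken and all letters distinct, that pins Y to 7, so Y=7.
Step 7. [col 3: N + Z ≡ U (mod 10)] column 3 reads N+Z+carry(0)=U with N=4; with digits 1,3,4,5,6,7 already taken and all letters distinct, the only value for Z is 8 ⇒ Z=8.
Step 8. [col 3: N + Z ≡ U (mod 10)] from column 3 (N=4, Z=8, carry-in 0, digits 1,3,4,5,6,7,8 already taken and all letters distinct): U must equal 2, so U=2.

Answer: A=5, D=6, H=3, N=4, U=2, X=1, Y=7, Z=8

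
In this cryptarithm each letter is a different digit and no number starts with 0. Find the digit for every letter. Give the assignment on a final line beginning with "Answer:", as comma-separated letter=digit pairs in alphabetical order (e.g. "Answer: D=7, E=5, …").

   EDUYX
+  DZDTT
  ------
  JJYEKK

Step 1. [col 1: X + T ≡ K (mod 10)] no forcing yet in column 1 (carry-in 0); K=2 is free and consistent — try it ⇒ K=2.
Step 2. [col 1: X + T ≡ K (mod 10)] T=3 is one option consistent with column 1 (X + T ≡ K (mod 10), carry-in 0) — take it, so T=3.
Step 3. [J] the sum has 6 digits but both addends have 5; that extra leading digit J is the final carry, namely 1 ⇒ J=1.
Step 4. [col 1: X + T ≡ K (mod 10)] column 1 reads X+T+carry(0)=K with T=3, K=2; with digits 1,2,3 already taken and all letters distinct, the only value for X is 9 ⇒ X=9.
Step 5. [col 2: Y + T ≡ K (mod 10)] column 2 reads Y+T+carry(1)=K with T=3, K=2; with digits 1,2,3,9 already taken and all letters distinct, the only value for Y is 8. So Y=8.
Step 6. [col 3: U + D ≡ E (mod 10)] several values work for E in column 3 (U + D ≡ E (mod 10), carry-in 1); try E=4 ⇒ E=4.
Step 7. [col 3: U + D ≡ E (mod 10)] column 3 (U + D ≡ E (mod 10), carry-in 1) doesn't pin D yet; pick D=7 and continue. So D=7.
Step 8. [col 3: U + D ≡ E (mod 10)] column 3 reads U+D+carry(1)=E with D=7, E=4; with digits 1,2,3,4,7,8,9 already taken and all letters distinct, the only value for U is 6, so U=6.
Step 9. [col 4: D + Z ≡ Y (mod 10)] in column 4 we have D+Z≡Y with carry-in 1; given D=7, Y=8 and digits 1,2,3,4,6,7,8,9 already taken and all letters distinct, that pins Z to 0, so Z=0.

Answer: D=7, E=4, J=1, K=2, T=3, U=6, X=9, Y=8, Z=0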